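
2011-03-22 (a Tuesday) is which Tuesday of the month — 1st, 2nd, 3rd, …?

4th

Day 22 falls in week ⌈22/7⌉ of the month.
Days 1–7 hold the 1st Tuesday, 8–14 the 2nd, 15–21 the 3rd, 22–28 the 4th, 29–31 the 5th.
22 is in the range for the 4th.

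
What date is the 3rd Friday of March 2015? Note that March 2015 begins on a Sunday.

March 2015 begins on a Sunday, so the first Friday is March 6 (5 days later).
The 3rd Friday is 2 weeks later: 6 + 14 = 20.

2015-03-20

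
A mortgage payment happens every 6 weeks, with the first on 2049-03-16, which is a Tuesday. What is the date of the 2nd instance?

2049-04-27

The 2nd occurrence is 1 interval after the first: 1 × 42 = 42 days after 2049-03-16.
March has 31 days — 15 days to the end of March leaves 27.
27 days into April → 2049-04-27.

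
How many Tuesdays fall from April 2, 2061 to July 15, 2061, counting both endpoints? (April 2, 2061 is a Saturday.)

April 2, 2061 is a Saturday; the first Tuesday on or after it is April 5, 2061 (3 days later).
From April 5, 2061 to July 15, 2061: 25 + 31 + 30 + 15 = 101 days (rest of April, May, June, July).
101 ÷ 7 = 14 full weeks with remainder 3, so 14 more Tuesdays after the first → 15.

15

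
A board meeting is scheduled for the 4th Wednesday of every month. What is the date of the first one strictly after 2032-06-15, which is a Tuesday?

2032-06-23

June 2032 starts on a Tuesday; its first Wednesday is the 2nd, so the 4th Wednesday is the 23rd — 2032-06-23.
2032-06-23 is after 2032-06-15, so that is the next one.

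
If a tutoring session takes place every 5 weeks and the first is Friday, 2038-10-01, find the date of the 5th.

The 5th occurrence is 4 intervals after the first: 4 × 35 = 140 days after 2038-10-01.
October has 31 days — 30 days to the end of October leaves 110.
November has 30 days (80 left).
December has 31 days (49 left).
January has 31 days (18 left).
18 days into February → 2039-02-18.

2039-02-18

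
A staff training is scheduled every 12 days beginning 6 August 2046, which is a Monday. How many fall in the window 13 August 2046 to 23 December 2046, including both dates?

Occurrences land 12·i days after 6 August 2046 for i = 0, 1, 2, …
13 August 2046 is 7 days after the start; 7 ÷ 12 = 0 remainder 7; since the remainder is 7, round up to i = 1. First occurrence in the window: #2 on 18 August 2046 (1×12 = 12 days in).
23 December 2046 is 139 days after the start; 139 ÷ 12 = 11 remainder 7. Last occurrence in the window: #12 on 16 December 2046.
Occurrences #2 through #12: 11 in total.

11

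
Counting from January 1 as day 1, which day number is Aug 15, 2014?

Days in months before Aug: 31 + 28 + 31 + 30 + 31 + 30 + 31 = 212.
Plus 15 days into Aug → day 227.

227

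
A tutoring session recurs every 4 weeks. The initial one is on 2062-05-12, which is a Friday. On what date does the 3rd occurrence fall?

The 3rd occurrence is 2 intervals after the first: 2 × 28 = 56 days after 2062-05-12.
May has 31 days — 19 days to the end of May leaves 37.
June has 30 days (7 left).
7 days into July → 2062-07-07.

2062-07-07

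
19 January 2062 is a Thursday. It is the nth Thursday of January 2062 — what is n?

3rd

Day 19 falls in week ⌈19/7⌉ of the month.
Days 1–7 hold the 1st Thursday, 8–14 the 2nd, 15–21 the 3rd, 22–28 the 4th, 29–31 the 5th.
19 is in the range for the 3rd.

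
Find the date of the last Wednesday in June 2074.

2074-06-27

June 2074 begins on a Friday, so the first Wednesday is June 6 (5 days later).
June 2074 has 30 days. Adding weeks: 6, 13, 20, 27 — the last one ≤ 30 is the 27th.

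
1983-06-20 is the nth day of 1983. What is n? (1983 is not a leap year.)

171

Days in months before June: 31 + 28 + 31 + 30 + 31 = 151.
Plus 20 days into June → day 171.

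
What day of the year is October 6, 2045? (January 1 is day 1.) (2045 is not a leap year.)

279

Days in months before October: 31 + 28 + 31 + 30 + 31 + 30 + 31 + 31 + 30 = 273.
Plus 6 days into October → day 279.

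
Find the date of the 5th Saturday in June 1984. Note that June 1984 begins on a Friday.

June 1984 begins on a Friday, so the first Saturday is June 2 (1 day later).
The 5th Saturday is 4 weeks later: 2 + 28 = 30.

1984-06-30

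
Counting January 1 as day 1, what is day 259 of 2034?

2034-09-16

January has 31 days (259 − 31 = 228 remain).
February has 28 days (228 − 28 = 200 remain).
March has 31 days (200 − 31 = 169 remain).
April has 30 days (169 − 30 = 139 remain).
May has 31 days (139 − 31 = 108 remain).
June has 30 days (108 − 30 = 78 remain).
July has 31 days (78 − 31 = 47 remain).
August has 31 days (47 − 31 = 16 remain).
16 into September → September 16.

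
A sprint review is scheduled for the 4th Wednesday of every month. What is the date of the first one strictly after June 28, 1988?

July 27, 1988

June 1988 starts on a Wednesday; its first Wednesday is the 1st, so the 4th Wednesday is the 22nd — June 22, 1988.
That is not after June 28, 1988, so look at July 1988.
July 1988 starts on a Friday; its first Wednesday is the 6th, so the 4th Wednesday is the 27th — July 27, 1988.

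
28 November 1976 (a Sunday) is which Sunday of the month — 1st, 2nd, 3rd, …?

4th

Day 28 falls in week ⌈28/7⌉ of the month.
Days 1–7 hold the 1st Sunday, 8–14 the 2nd, 15–21 the 3rd, 22–28 the 4th, 29–31 the 5th.
28 is in the range for the 4th.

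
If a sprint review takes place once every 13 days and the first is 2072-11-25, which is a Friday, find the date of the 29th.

2073-11-24

The 29th occurrence is 28 intervals after the first: 28 × 13 = 364 days after 2072-11-25.
November has 30 days — 5 days to the end of November leaves 359.
December has 31 days (328 left).
January has 31 days (297 left).
February has 28 days (269 left).
March has 31 days (238 left).
April has 30 days (208 left).
May has 31 days (177 left).
June has 30 days (147 left).
July has 31 days (116 left).
August has 31 days (85 left).
September has 30 days (55 left).
October has 31 days (24 left).
24 days into November → 2073-11-24.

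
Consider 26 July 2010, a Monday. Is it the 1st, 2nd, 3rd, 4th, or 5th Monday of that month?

4th

Day 26 falls in week ⌈26/7⌉ of the month.
Days 1–7 hold the 1st Monday, 8–14 the 2nd, 15–21 the 3rd, 22–28 the 4th, 29–31 the 5th.
26 is in the range for the 4th.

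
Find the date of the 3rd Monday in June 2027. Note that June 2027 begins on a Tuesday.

2027-06-21

June 2027 begins on a Tuesday, so the first Monday is June 7 (6 days later).
The 3rd Monday is 2 weeks later: 7 + 14 = 21.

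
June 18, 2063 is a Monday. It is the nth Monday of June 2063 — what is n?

Day 18 falls in week ⌈18/7⌉ of the month.
Days 1–7 hold the 1st Monday, 8–14 the 2nd, 15–21 the 3rd, 22–28 the 4th, 29–31 the 5th.
18 is in the range for the 3rd.

3rd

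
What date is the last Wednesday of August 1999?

August 1999 begins on a Sunday, so the first Wednesday is August 4 (3 days later).
August 1999 has 31 days. Adding weeks: 4, 11, 18, 25 — the last one ≤ 31 is the 25th.

August 25, 1999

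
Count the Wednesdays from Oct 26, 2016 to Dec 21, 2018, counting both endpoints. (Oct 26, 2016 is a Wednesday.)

Oct 26, 2016 is a Wednesday; the first Wednesday on or after it is Oct 26, 2016.
From Oct 26, 2016 to Dec 21, 2018: 66 + 365 + 355 = 786 days (rest of 2016, 2017, to Dec 21, 2018 in 2018).
786 ÷ 7 = 112 full weeks with remainder 2, so 112 more Wednesdays after the first → 113.

113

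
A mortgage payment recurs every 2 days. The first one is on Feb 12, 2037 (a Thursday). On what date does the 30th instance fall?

The 30th occurrence is 29 intervals after the first: 29 × 2 = 58 days after Feb 12, 2037.
Feb has 28 days — 16 days to the end of Feb leaves 42.
Mar has 31 days (11 left).
11 days into Apr → Apr 11, 2037.

Apr 11, 2037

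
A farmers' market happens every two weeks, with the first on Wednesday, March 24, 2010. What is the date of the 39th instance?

September 7, 2011

The 39th occurrence is 38 intervals after the first: 38 × 14 = 532 days after March 24, 2010.
March has 31 days — 7 days to the end of March leaves 525.
From end of March to end of 2010 is 275 days (250 left).
January has 31 days (219 left).
February has 28 days (191 left).
March has 31 days (160 left).
April has 30 days (130 left).
May has 31 days (99 left).
June has 30 days (69 left).
July has 31 days (38 left).
August has 31 days (7 left).
7 days into September → September 7, 2011.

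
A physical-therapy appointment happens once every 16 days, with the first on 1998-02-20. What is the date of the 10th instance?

The 10th occurrence is 9 intervals after the first: 9 × 16 = 144 days after 1998-02-20.
February has 28 days — 8 days to the end of February leaves 136.
March has 31 days (105 left).
April has 30 days (75 left).
May has 31 days (44 left).
June has 30 days (14 left).
14 days into July → 1998-07-14.

1998-07-14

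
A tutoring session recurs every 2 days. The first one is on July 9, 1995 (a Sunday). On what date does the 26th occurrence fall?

The 26th occurrence is 25 intervals after the first: 25 × 2 = 50 days after July 9, 1995.
July has 31 days — 22 days to the end of July leaves 28.
28 days into August → August 28, 1995.

August 28, 1995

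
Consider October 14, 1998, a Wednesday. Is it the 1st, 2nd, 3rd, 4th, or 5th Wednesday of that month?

Day 14 falls in week ⌈14/7⌉ of the month.
Days 1–7 hold the 1st Wednesday, 8–14 the 2nd, 15–21 the 3rd, 22–28 the 4th, 29–31 the 5th.
14 is in the range for the 2nd.

2nd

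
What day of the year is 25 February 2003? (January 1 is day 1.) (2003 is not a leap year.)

56

Days in months before February: 31 = 31.
Plus 25 days into February → day 56.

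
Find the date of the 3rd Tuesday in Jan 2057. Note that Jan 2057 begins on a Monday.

Jan 2057 begins on a Monday, so the first Tuesday is Jan 2 (1 day later).
The 3rd Tuesday is 2 weeks later: 2 + 14 = 16.

Jan 16, 2057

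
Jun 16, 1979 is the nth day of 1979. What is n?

Days in months before Jun: 31 + 28 + 31 + 30 + 31 = 151.
Plus 16 days into Jun → day 167.

167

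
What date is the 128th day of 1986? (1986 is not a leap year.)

January has 31 days (128 − 31 = 97 remain).
February has 28 days (97 − 28 = 69 remain).
March has 31 days (69 − 31 = 38 remain).
April has 30 days (38 − 30 = 8 remain).
8 into May → May 8.

May 8, 1986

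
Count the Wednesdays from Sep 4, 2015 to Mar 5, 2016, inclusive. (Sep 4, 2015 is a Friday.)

Sep 4, 2015 is a Friday; the first Wednesday on or after it is Sep 9, 2015 (5 days later).
From Sep 9, 2015 to Mar 5, 2016: 21 + 31 + 30 + 31 + 31 + 29 + 5 = 178 days (rest of Sep, Oct, Nov, Dec, Jan, Feb, Mar).
178 ÷ 7 = 25 full weeks with remainder 3, so 25 more Wednesdays after the first → 26.

26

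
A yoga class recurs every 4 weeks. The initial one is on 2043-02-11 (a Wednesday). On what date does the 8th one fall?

2043-08-26

The 8th occurrence is 7 intervals after the first: 7 × 28 = 196 days after 2043-02-11.
February has 28 days — 17 days to the end of February leaves 179.
March has 31 days (148 left).
April has 30 days (118 left).
May has 31 days (87 left).
June has 30 days (57 left).
July has 31 days (26 left).
26 days into August → 2043-08-26.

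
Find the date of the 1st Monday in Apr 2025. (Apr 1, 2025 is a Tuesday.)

Apr 2025 begins on a Tuesday, so the first Monday is Apr 7 (6 days later).

Apr 7, 2025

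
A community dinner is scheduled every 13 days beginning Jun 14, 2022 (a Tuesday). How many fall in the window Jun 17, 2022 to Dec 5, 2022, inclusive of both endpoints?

13

Occurrences land 13·i days after Jun 14, 2022 for i = 0, 1, 2, …
Jun 17, 2022 is 3 days after the start; 3 ÷ 13 = 0 remainder 3; since the remainder is 3, round up to i = 1. First occurrence in the window: #2 on Jun 27, 2022 (1×13 = 13 days in).
Dec 5, 2022 is 174 days after the start; 174 ÷ 13 = 13 remainder 5. Last occurrence in the window: #14 on Nov 30, 2022.
Occurrences #2 through #14: 13 in total.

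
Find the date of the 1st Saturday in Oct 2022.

Oct 2022 begins on a Saturday, so the first Saturday is Oct 1.

Oct 1, 2022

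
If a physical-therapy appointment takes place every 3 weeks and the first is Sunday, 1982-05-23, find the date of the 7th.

The 7th occurrence is 6 intervals after the first: 6 × 21 = 126 days after 1982-05-23.
May has 31 days — 8 days to the end of May leaves 118.
June has 30 days (88 left).
July has 31 days (57 left).
August has 31 days (26 left).
26 days into September → 1982-09-26.

1982-09-26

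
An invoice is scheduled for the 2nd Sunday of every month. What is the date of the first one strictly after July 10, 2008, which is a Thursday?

July 13, 2008

July 2008 starts on a Tuesday; its first Sunday is the 6th, so the 2nd Sunday is the 13th — July 13, 2008.
July 13, 2008 is after July 10, 2008, so that is the next one.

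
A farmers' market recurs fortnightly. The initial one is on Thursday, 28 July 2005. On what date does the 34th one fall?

2 November 2006

The 34th occurrence is 33 intervals after the first: 33 × 14 = 462 days after 28 July 2005.
July has 31 days — 3 days to the end of July leaves 459.
From end of July to end of 2005 is 153 days (306 left).
January has 31 days (275 left).
February has 28 days (247 left).
March has 31 days (216 left).
April has 30 days (186 left).
May has 31 days (155 left).
June has 30 days (125 left).
July has 31 days (94 left).
August has 31 days (63 left).
September has 30 days (33 left).
October has 31 days (2 left).
2 days into November → 2 November 2006.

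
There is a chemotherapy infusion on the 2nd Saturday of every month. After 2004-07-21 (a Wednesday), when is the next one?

2004-08-14

July 2004 starts on a Thursday; its first Saturday is the 3rd, so the 2nd Saturday is the 10th — 2004-07-10.
That is not after 2004-07-21, so look at August 2004.
August 2004 starts on a Sunday; its first Saturday is the 7th, so the 2nd Saturday is the 14th — 2004-08-14.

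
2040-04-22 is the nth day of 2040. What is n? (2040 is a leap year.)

Days in months before April: 31 + 29 + 31 = 91.
Plus 22 days into April → day 113.

113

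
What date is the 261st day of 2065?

January has 31 days (261 − 31 = 230 remain).
February has 28 days (230 − 28 = 202 remain).
March has 31 days (202 − 31 = 171 remain).
April has 30 days (171 − 30 = 141 remain).
May has 31 days (141 − 31 = 110 remain).
June has 30 days (110 − 30 = 80 remain).
July has 31 days (80 − 31 = 49 remain).
August has 31 days (49 − 31 = 18 remain).
18 into September → September 18.

18 September 2065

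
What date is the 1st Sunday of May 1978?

The first Sunday of May 1978 is May 7.

1978-05-07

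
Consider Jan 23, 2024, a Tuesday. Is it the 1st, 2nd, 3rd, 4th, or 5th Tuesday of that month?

Day 23 falls in week ⌈23/7⌉ of the month.
Days 1–7 hold the 1st Tuesday, 8–14 the 2nd, 15–21 the 3rd, 22–28 the 4th, 29–31 the 5th.
23 is in the range for the 4th.

4th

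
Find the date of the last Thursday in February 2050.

The first Thursday of February 2050 is February 3.
February 2050 has 28 days. Adding weeks: 3, 10, 17, 24 — the last one ≤ 28 is the 24th.

February 24, 2050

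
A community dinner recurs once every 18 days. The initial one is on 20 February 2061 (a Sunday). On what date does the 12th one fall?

The 12th occurrence is 11 intervals after the first: 11 × 18 = 198 days after 20 February 2061.
February has 28 days — 8 days to the end of February leaves 190.
March has 31 days (159 left).
April has 30 days (129 left).
May has 31 days (98 left).
June has 30 days (68 left).
July has 31 days (37 left).
August has 31 days (6 left).
6 days into September → 6 September 2061.

6 September 2061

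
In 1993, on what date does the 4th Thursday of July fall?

1993-07-22

The first Thursday of July 1993 is July 1.
The 4th Thursday is 3 weeks later: 1 + 21 = 22.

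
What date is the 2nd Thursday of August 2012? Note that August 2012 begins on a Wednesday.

2012-08-09

August 2012 begins on a Wednesday, so the first Thursday is August 2 (1 day later).
The 2nd Thursday is 1 weeks later: 2 + 7 = 9.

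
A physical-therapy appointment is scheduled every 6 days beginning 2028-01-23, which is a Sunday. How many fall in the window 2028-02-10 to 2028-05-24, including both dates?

18

Occurrences land 6·i days after 2028-01-23 for i = 0, 1, 2, …
2028-02-10 is 18 days after the start; 18 ÷ 6 = 3 remainder 0. First occurrence in the window: #4 on 2028-02-10 (3×6 = 18 days in).
2028-05-24 is 122 days after the start; 122 ÷ 6 = 20 remainder 2. Last occurrence in the window: #21 on 2028-05-22.
Occurrences #4 through #21: 18 in total.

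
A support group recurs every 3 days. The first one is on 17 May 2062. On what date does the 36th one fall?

30 August 2062

The 36th occurrence is 35 intervals after the first: 35 × 3 = 105 days after 17 May 2062.
May has 31 days — 14 days to the end of May leaves 91.
June has 30 days (61 left).
July has 31 days (30 left).
30 days into August → 30 August 2062.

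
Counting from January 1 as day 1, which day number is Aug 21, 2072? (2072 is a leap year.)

Days in months before Aug: 31 + 29 + 31 + 30 + 31 + 30 + 31 = 213.
Plus 21 days into Aug → day 234.

234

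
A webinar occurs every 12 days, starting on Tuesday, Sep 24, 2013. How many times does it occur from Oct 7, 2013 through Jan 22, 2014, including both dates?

9

Occurrences land 12·i days after Sep 24, 2013 for i = 0, 1, 2, …
Oct 7, 2013 is 13 days after the start; 13 ÷ 12 = 1 remainder 1; since the remainder is 1, round up to i = 2. First occurrence in the window: #3 on Oct 18, 2013 (2×12 = 24 days in).
Jan 22, 2014 is 120 days after the start; 120 ÷ 12 = 10 remainder 0. Last occurrence in the window: #11 on Jan 22, 2014.
Occurrences #3 through #11: 9 in total.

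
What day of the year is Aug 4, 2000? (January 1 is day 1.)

Days in months before Aug: 31 + 29 + 31 + 30 + 31 + 30 + 31 = 213.
Plus 4 days into Aug → day 217.

217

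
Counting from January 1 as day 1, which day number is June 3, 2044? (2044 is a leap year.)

155

Days in months before June: 31 + 29 + 31 + 30 + 31 = 152.
Plus 3 days into June → day 155.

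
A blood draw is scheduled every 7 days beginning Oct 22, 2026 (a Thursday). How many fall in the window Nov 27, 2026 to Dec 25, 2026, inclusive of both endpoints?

Occurrences land 7·i days after Oct 22, 2026 for i = 0, 1, 2, …
Nov 27, 2026 is 36 days after the start; 36 ÷ 7 = 5 remainder 1; since the remainder is 1, round up to i = 6. First occurrence in the window: #7 on Dec 3, 2026 (6×7 = 42 days in).
Dec 25, 2026 is 64 days after the start; 64 ÷ 7 = 9 remainder 1. Last occurrence in the window: #10 on Dec 24, 2026.
Occurrences #7 through #10: 4 in total.

4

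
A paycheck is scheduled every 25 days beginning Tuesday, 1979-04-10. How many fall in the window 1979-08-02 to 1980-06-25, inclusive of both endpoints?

Occurrences land 25·i days after 1979-04-10 for i = 0, 1, 2, …
1979-08-02 is 114 days after the start; 114 ÷ 25 = 4 remainder 14; since the remainder is 14, round up to i = 5. First occurrence in the window: #6 on 1979-08-13 (5×25 = 125 days in).
1980-06-25 is 442 days after the start; 442 ÷ 25 = 17 remainder 17. Last occurrence in the window: #18 on 1980-06-08.
Occurrences #6 through #18: 13 in total.

13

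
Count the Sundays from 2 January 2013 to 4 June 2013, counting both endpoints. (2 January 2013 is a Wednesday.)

22

2 January 2013 is a Wednesday; the first Sunday on or after it is 6 January 2013 (4 days later).
From 6 January 2013 to 4 June 2013: 25 + 28 + 31 + 30 + 31 + 4 = 149 days (rest of January, February, March, April, May, June).
149 ÷ 7 = 21 full weeks with remainder 2, so 21 more Sundays after the first → 22.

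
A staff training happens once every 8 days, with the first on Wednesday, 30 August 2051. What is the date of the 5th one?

The 5th occurrence is 4 intervals after the first: 4 × 8 = 32 days after 30 August 2051.
August has 31 days — 1 day to the end of August leaves 31.
September has 30 days (1 left).
1 day into October → 1 October 2051.

1 October 2051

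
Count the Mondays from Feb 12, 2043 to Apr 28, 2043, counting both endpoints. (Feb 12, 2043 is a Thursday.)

Feb 12, 2043 is a Thursday; the first Monday on or after it is Feb 16, 2043 (4 days later).
From Feb 16, 2043 to Apr 28, 2043: 12 + 31 + 28 = 71 days (rest of Feb, Mar, Apr).
71 ÷ 7 = 10 full weeks with remainder 1, so 10 more Mondays after the first → 11.

11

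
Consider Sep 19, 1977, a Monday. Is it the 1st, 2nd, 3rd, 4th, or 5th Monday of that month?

3rd

Day 19 falls in week ⌈19/7⌉ of the month.
Days 1–7 hold the 1st Monday, 8–14 the 2nd, 15–21 the 3rd, 22–28 the 4th, 29–31 the 5th.
19 is in the range for the 3rd.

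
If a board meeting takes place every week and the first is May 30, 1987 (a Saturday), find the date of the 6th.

The 6th occurrence is 5 intervals after the first: 5 × 7 = 35 days after May 30, 1987.
May has 31 days — 1 day to the end of May leaves 34.
June has 30 days (4 left).
4 days into July → July 4, 1987.

July 4, 1987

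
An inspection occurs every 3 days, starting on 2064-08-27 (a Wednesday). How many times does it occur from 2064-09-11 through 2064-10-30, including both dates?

17

Occurrences land 3·i days after 2064-08-27 for i = 0, 1, 2, …
2064-09-11 is 15 days after the start; 15 ÷ 3 = 5 remainder 0. First occurrence in the window: #6 on 2064-09-11 (5×3 = 15 days in).
2064-10-30 is 64 days after the start; 64 ÷ 3 = 21 remainder 1. Last occurrence in the window: #22 on 2064-10-29.
Occurrences #6 through #22: 17 in total.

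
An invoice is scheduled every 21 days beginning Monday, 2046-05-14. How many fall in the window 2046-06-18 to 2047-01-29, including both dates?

Occurrences land 21·i days after 2046-05-14 for i = 0, 1, 2, …
2046-06-18 is 35 days after the start; 35 ÷ 21 = 1 remainder 14; since the remainder is 14, round up to i = 2. First occurrence in the window: #3 on 2046-06-25 (2×21 = 42 days in).
2047-01-29 is 260 days after the start; 260 ÷ 21 = 12 remainder 8. Last occurrence in the window: #13 on 2047-01-21.
Occurrences #3 through #13: 11 in total.

11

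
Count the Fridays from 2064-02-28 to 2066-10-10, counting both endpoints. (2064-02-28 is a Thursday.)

2064-02-28 is a Thursday; the first Friday on or after it is 2064-02-29 (1 day later).
From 2064-02-29 to 2066-10-10: 306 + 365 + 283 = 954 days (rest of 2064, 2065, to 2066-10-10 in 2066).
954 ÷ 7 = 136 full weeks with remainder 2, so 136 more Fridays after the first → 137.

137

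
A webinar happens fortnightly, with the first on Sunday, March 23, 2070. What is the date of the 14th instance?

The 14th occurrence is 13 intervals after the first: 13 × 14 = 182 days after March 23, 2070.
March has 31 days — 8 days to the end of March leaves 174.
April has 30 days (144 left).
May has 31 days (113 left).
June has 30 days (83 left).
July has 31 days (52 left).
August has 31 days (21 left).
21 days into September → September 21, 2070.

September 21, 2070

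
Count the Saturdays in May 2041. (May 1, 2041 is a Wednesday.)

4

May 1, 2041 is a Wednesday; the first Saturday on or after it is May 4, 2041 (3 days later).
From May 4, 2041 to May 31, 2041 is 31 − 4 = 27 days.
27 ÷ 7 = 3 full weeks with remainder 6, so 3 more Saturdays after the first → 4.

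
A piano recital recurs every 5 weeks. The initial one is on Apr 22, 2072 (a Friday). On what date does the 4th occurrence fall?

Aug 5, 2072

The 4th occurrence is 3 intervals after the first: 3 × 35 = 105 days after Apr 22, 2072.
Apr has 30 days — 8 days to the end of Apr leaves 97.
May has 31 days (66 left).
Jun has 30 days (36 left).
Jul has 31 days (5 left).
5 days into Aug → Aug 5, 2072.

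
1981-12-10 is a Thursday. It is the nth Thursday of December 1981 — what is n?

Day 10 falls in week ⌈10/7⌉ of the month.
Days 1–7 hold the 1st Thursday, 8–14 the 2nd, 15–21 the 3rd, 22–28 the 4th, 29–31 the 5th.
10 is in the range for the 2nd.

2nd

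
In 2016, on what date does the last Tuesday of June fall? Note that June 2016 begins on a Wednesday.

2016-06-28

June 2016 begins on a Wednesday, so the first Tuesday is June 7 (6 days later).
June 2016 has 30 days. Adding weeks: 7, 14, 21, 28 — the last one ≤ 30 is the 28th.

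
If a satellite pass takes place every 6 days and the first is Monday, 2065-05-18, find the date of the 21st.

2065-09-15

The 21st occurrence is 20 intervals after the first: 20 × 6 = 120 days after 2065-05-18.
May has 31 days — 13 days to the end of May leaves 107.
June has 30 days (77 left).
July has 31 days (46 left).
August has 31 days (15 left).
15 days into September → 2065-09-15.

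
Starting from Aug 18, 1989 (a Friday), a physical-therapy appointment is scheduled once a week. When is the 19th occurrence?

The 19th occurrence is 18 intervals after the first: 18 × 7 = 126 days after Aug 18, 1989.
Aug has 31 days — 13 days to the end of Aug leaves 113.
Sep has 30 days (83 left).
Oct has 31 days (52 left).
Nov has 30 days (22 left).
22 days into Dec → Dec 22, 1989.

Dec 22, 1989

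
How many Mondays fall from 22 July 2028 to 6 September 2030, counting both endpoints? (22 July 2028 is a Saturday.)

111

22 July 2028 is a Saturday; the first Monday on or after it is 24 July 2028 (2 days later).
From 24 July 2028 to 6 September 2030: 160 + 365 + 249 = 774 days (rest of 2028, 2029, to 6 September 2030 in 2030).
774 ÷ 7 = 110 full weeks with remainder 4, so 110 more Mondays after the first → 111.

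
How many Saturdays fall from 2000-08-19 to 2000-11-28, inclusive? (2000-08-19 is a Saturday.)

15

2000-08-19 is a Saturday; the first Saturday on or after it is 2000-08-19.
From 2000-08-19 to 2000-11-28: 12 + 30 + 31 + 28 = 101 days (rest of August, September, October, November).
101 ÷ 7 = 14 full weeks with remainder 3, so 14 more Saturdays after the first → 15.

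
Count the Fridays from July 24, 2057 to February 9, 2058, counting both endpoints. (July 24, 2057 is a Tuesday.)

July 24, 2057 is a Tuesday; the first Friday on or after it is July 27, 2057 (3 days later).
From July 27, 2057 to February 9, 2058: 4 + 31 + 30 + 31 + 30 + 31 + 31 + 9 = 197 days (rest of July, August, September, October, November, December, January, February).
197 ÷ 7 = 28 full weeks with remainder 1, so 28 more Fridays after the first → 29.

29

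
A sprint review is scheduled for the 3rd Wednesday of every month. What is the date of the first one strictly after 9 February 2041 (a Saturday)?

20 February 2041

February 2041 starts on a Friday; its first Wednesday is the 6th, so the 3rd Wednesday is the 20th — 20 February 2041.
20 February 2041 is after 9 February 2041, so that is the next one.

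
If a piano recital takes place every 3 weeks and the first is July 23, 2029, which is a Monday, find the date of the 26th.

The 26th occurrence is 25 intervals after the first: 25 × 21 = 525 days after July 23, 2029.
July has 31 days — 8 days to the end of July leaves 517.
From end of July to end of 2029 is 153 days (364 left).
January has 31 days (333 left).
February has 28 days (305 left).
March has 31 days (274 left).
April has 30 days (244 left).
May has 31 days (213 left).
June has 30 days (183 left).
July has 31 days (152 left).
August has 31 days (121 left).
September has 30 days (91 left).
October has 31 days (60 left).
November has 30 days (30 left).
30 days into December → December 30, 2030.

December 30, 2030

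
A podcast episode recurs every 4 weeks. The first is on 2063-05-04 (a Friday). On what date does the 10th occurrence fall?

The 10th occurrence is 9 intervals after the first: 9 × 28 = 252 days after 2063-05-04.
May has 31 days — 27 days to the end of May leaves 225.
June has 30 days (195 left).
July has 31 days (164 left).
August has 31 days (133 left).
September has 30 days (103 left).
October has 31 days (72 left).
November has 30 days (42 left).
December has 31 days (11 left).
11 days into January → 2064-01-11.

2064-01-11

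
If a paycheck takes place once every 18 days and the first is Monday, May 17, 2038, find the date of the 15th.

The 15th occurrence is 14 intervals after the first: 14 × 18 = 252 days after May 17, 2038.
May has 31 days — 14 days to the end of May leaves 238.
June has 30 days (208 left).
July has 31 days (177 left).
August has 31 days (146 left).
September has 30 days (116 left).
October has 31 days (85 left).
November has 30 days (55 left).
December has 31 days (24 left).
24 days into January → January 24, 2039.

January 24, 2039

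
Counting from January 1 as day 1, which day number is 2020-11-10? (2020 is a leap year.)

Days in months before November: 31 + 29 + 31 + 30 + 31 + 30 + 31 + 31 + 30 + 31 = 305.
Plus 10 days into November → day 315.

315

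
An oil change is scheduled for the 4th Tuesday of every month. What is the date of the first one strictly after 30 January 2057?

January 2057 starts on a Monday; its first Tuesday is the 2nd, so the 4th Tuesday is the 23rd — 23 January 2057.
That is not after 30 January 2057, so look at February 2057.
February 2057 starts on a Thursday; its first Tuesday is the 6th, so the 4th Tuesday is the 27th — 27 February 2057.

27 February 2057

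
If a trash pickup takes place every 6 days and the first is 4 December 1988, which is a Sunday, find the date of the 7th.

9 January 1989

The 7th occurrence is 6 intervals after the first: 6 × 6 = 36 days after 4 December 1988.
December has 31 days — 27 days to the end of December leaves 9.
9 days into January → 9 January 1989.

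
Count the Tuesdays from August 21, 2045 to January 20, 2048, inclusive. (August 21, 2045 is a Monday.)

126

August 21, 2045 is a Monday; the first Tuesday on or after it is August 22, 2045 (1 day later).
From August 22, 2045 to January 20, 2048: 131 + 365 + 365 + 20 = 881 days (rest of 2045, 2046, 2047, to January 20, 2048 in 2048).
881 ÷ 7 = 125 full weeks with remainder 6, so 125 more Tuesdays after the first → 126.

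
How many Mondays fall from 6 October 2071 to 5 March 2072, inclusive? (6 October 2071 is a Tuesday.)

6 October 2071 is a Tuesday; the first Monday on or after it is 12 October 2071 (6 days later).
From 12 October 2071 to 5 March 2072: 19 + 30 + 31 + 31 + 29 + 5 = 145 days (rest of October, November, December, January, February, March).
145 ÷ 7 = 20 full weeks with remainder 5, so 20 more Mondays after the first → 21.

21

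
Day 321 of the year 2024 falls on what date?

Nov 16, 2024

Jan has 31 days (321 − 31 = 290 remain).
Feb has 29 days (290 − 29 = 261 remain).
Mar has 31 days (261 − 31 = 230 remain).
Apr has 30 days (230 − 30 = 200 remain).
May has 31 days (200 − 31 = 169 remain).
Jun has 30 days (169 − 30 = 139 remain).
Jul has 31 days (139 − 31 = 108 remain).
Aug has 31 days (108 − 31 = 77 remain).
Sep has 30 days (77 − 30 = 47 remain).
Oct has 31 days (47 − 31 = 16 remain).
16 into Nov → Nov 16.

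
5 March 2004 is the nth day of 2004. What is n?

Days in months before March: 31 + 29 = 60.
Plus 5 days into March → day 65.

65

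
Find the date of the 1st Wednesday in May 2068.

May 2068 begins on a Tuesday, so the first Wednesday is May 2 (1 day later).

May 2, 2068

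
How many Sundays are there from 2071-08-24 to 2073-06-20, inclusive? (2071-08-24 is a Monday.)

95

2071-08-24 is a Monday; the first Sunday on or after it is 2071-08-30 (6 days later).
From 2071-08-30 to 2073-06-20: 123 + 366 + 171 = 660 days (rest of 2071, 2072, to 2073-06-20 in 2073).
660 ÷ 7 = 94 full weeks with remainder 2, so 94 more Sundays after the first → 95.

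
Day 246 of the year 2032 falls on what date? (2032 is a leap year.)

January has 31 days (246 − 31 = 215 remain).
February has 29 days (215 − 29 = 186 remain).
March has 31 days (186 − 31 = 155 remain).
April has 30 days (155 − 30 = 125 remain).
May has 31 days (125 − 31 = 94 remain).
June has 30 days (94 − 30 = 64 remain).
July has 31 days (64 − 31 = 33 remain).
August has 31 days (33 − 31 = 2 remain).
2 into September → September 2.

2 September 2032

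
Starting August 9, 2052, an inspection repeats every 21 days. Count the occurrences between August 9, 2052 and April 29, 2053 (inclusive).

Occurrences land 21·i days after August 9, 2052 for i = 0, 1, 2, …
The window opens on the start date, so the first occurrence inside is #1 on August 9, 2052.
April 29, 2053 is 263 days after the start; 263 ÷ 21 = 12 remainder 11. Last occurrence in the window: #13 on April 18, 2053.
Occurrences #1 through #13: 13 in total.

13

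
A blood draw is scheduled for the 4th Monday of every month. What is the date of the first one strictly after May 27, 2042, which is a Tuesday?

Jun 23, 2042

May 2042 starts on a Thursday; its first Monday is the 5th, so the 4th Monday is the 26th — May 26, 2042.
That is not after May 27, 2042, so look at Jun 2042.
Jun 2042 starts on a Sunday; its first Monday is the 2nd, so the 4th Monday is the 23rd — Jun 23, 2042.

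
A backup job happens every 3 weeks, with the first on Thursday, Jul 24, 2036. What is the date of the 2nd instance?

The 2nd occurrence is 1 interval after the first: 1 × 21 = 21 days after Jul 24, 2036.
Jul has 31 days — 7 days to the end of Jul leaves 14.
14 days into Aug → Aug 14, 2036.

Aug 14, 2036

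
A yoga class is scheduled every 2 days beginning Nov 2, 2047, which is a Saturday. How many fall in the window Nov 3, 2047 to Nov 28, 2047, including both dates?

13

Occurrences land 2·i days after Nov 2, 2047 for i = 0, 1, 2, …
Nov 3, 2047 is 1 day after the start; 1 ÷ 2 = 0 remainder 1; since the remainder is 1, round up to i = 1. First occurrence in the window: #2 on Nov 4, 2047 (1×2 = 2 days in).
Nov 28, 2047 is 26 days after the start; 26 ÷ 2 = 13 remainder 0. Last occurrence in the window: #14 on Nov 28, 2047.
Occurrences #2 through #14: 13 in total.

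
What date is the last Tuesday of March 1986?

March 1986 begins on a Saturday, so the first Tuesday is March 4 (3 days later).
March 1986 has 31 days. Adding weeks: 4, 11, 18, 25 — the last one ≤ 31 is the 25th.

25 March 1986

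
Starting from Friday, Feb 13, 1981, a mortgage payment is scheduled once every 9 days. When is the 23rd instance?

The 23rd occurrence is 22 intervals after the first: 22 × 9 = 198 days after Feb 13, 1981.
Feb has 28 days — 15 days to the end of Feb leaves 183.
Mar has 31 days (152 left).
Apr has 30 days (122 left).
May has 31 days (91 left).
Jun has 30 days (61 left).
Jul has 31 days (30 left).
30 days into Aug → Aug 30, 1981.

Aug 30, 1981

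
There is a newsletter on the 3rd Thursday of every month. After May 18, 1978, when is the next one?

June 15, 1978

May 1978 starts on a Monday; its first Thursday is the 4th, so the 3rd Thursday is the 18th — May 18, 1978.
That is not after May 18, 1978, so look at June 1978.
June 1978 starts on a Thursday; its first Thursday is the 1st, so the 3rd Thursday is the 15th — June 15, 1978.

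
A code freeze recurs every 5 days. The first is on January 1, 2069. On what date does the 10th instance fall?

The 10th occurrence is 9 intervals after the first: 9 × 5 = 45 days after January 1, 2069.
January has 31 days — 30 days to the end of January leaves 15.
15 days into February → February 15, 2069.

February 15, 2069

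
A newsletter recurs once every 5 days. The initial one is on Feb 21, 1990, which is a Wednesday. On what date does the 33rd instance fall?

Jul 31, 1990

The 33rd occurrence is 32 intervals after the first: 32 × 5 = 160 days after Feb 21, 1990.
Feb has 28 days — 7 days to the end of Feb leaves 153.
Mar has 31 days (122 left).
Apr has 30 days (92 left).
May has 31 days (61 left).
Jun has 30 days (31 left).
31 days into Jul → Jul 31, 1990.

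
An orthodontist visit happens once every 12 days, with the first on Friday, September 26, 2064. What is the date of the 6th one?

November 25, 2064

The 6th occurrence is 5 intervals after the first: 5 × 12 = 60 days after September 26, 2064.
September has 30 days — 4 days to the end of September leaves 56.
October has 31 days (25 left).
25 days into November → November 25, 2064.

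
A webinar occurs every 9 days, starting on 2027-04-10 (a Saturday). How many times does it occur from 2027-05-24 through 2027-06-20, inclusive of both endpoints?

3

Occurrences land 9·i days after 2027-04-10 for i = 0, 1, 2, …
2027-05-24 is 44 days after the start; 44 ÷ 9 = 4 remainder 8; since the remainder is 8, round up to i = 5. First occurrence in the window: #6 on 2027-05-25 (5×9 = 45 days in).
2027-06-20 is 71 days after the start; 71 ÷ 9 = 7 remainder 8. Last occurrence in the window: #8 on 2027-06-12.
Occurrences #6 through #8: 3 in total.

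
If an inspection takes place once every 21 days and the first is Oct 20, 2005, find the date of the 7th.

Feb 23, 2006

The 7th occurrence is 6 intervals after the first: 6 × 21 = 126 days after Oct 20, 2005.
Oct has 31 days — 11 days to the end of Oct leaves 115.
Nov has 30 days (85 left).
Dec has 31 days (54 left).
Jan has 31 days (23 left).
23 days into Feb → Feb 23, 2006.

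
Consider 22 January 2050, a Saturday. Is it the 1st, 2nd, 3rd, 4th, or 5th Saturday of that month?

Day 22 falls in week ⌈22/7⌉ of the month.
Days 1–7 hold the 1st Saturday, 8–14 the 2nd, 15–21 the 3rd, 22–28 the 4th, 29–31 the 5th.
22 is in the range for the 4th.

4th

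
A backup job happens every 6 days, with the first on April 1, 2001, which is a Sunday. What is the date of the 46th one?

The 46th occurrence is 45 intervals after the first: 45 × 6 = 270 days after April 1, 2001.
April has 30 days — 29 days to the end of April leaves 241.
May has 31 days (210 left).
June has 30 days (180 left).
July has 31 days (149 left).
August has 31 days (118 left).
September has 30 days (88 left).
October has 31 days (57 left).
November has 30 days (27 left).
27 days into December → December 27, 2001.

December 27, 2001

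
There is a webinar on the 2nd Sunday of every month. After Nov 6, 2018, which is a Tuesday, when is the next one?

Nov 2018 starts on a Thursday; its first Sunday is the 4th, so the 2nd Sunday is the 11th — Nov 11, 2018.
Nov 11, 2018 is after Nov 6, 2018, so that is the next one.

Nov 11, 2018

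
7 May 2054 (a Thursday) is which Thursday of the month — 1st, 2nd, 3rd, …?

1st

Day 7 falls in week ⌈7/7⌉ of the month.
Days 1–7 hold the 1st Thursday, 8–14 the 2nd, 15–21 the 3rd, 22–28 the 4th, 29–31 the 5th.
7 is in the range for the 1st.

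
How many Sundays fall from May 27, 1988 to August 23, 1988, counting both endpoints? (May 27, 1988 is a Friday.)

13

May 27, 1988 is a Friday; the first Sunday on or after it is May 29, 1988 (2 days later).
From May 29, 1988 to August 23, 1988: 2 + 30 + 31 + 23 = 86 days (rest of May, June, July, August).
86 ÷ 7 = 12 full weeks with remainder 2, so 12 more Sundays after the first → 13.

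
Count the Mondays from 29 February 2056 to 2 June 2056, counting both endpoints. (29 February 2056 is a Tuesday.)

29 February 2056 is a Tuesday; the first Monday on or after it is 6 March 2056 (6 days later).
From 6 March 2056 to 2 June 2056: 25 + 30 + 31 + 2 = 88 days (rest of March, April, May, June).
88 ÷ 7 = 12 full weeks with remainder 4, so 12 more Mondays after the first → 13.

13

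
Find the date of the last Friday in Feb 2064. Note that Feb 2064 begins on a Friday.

Feb 2064 begins on a Friday, so the first Friday is Feb 1.
Feb 2064 has 29 days. Adding weeks: 1, 8, 15, 22, 29 — the last one ≤ 29 is the 29th.

Feb 29, 2064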